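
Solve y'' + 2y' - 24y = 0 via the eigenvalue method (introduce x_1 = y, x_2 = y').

Let x_1 = y, x_2 = y'. Then x_1' = x_2 and x_2' = 24x_1 - 2x_2.
A = [[0,1],[24,-2]]; det(A-λI) = λ^2 + 2λ - 24.
Eigenvalues λ = 4, -6 with eigenvectors (1,4), (1,-6).

y(t) = K_1e^(4t) + K_2e^(-6t)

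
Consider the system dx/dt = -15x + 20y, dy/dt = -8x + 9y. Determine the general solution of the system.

Coefficient matrix A = [[-15, 20], [-8, 9]].
Characteristic polynomial det(A - λI) = λ^2 + 6λ + 25 = 0.
Eigenvalues λ = -3 ± 4i (complex conjugate pair).
For λ=-3+4i: an eigenvector is (1,1) - i(2,1) = (1 - 2i, 1 - i).
A real fundamental pair from Re and Im of e^((-3+4i)t)v: X_1 = e^(-3t)(cos(4t)·(1,1) + sin(4t)·(2,1)), X_2 = e^(-3t)(sin(4t)·(1,1) - cos(4t)·(2,1)).
General solution: c_1X_1 + c_2X_2.

x(t) = 2c_1e^(-3t)sin(4t) + c_1e^(-3t)cos(4t) + c_2e^(-3t)sin(4t) - 2c_2e^(-3t)cos(4t), y(t) = c_1e^(-3t)sin(4t) + c_1e^(-3t)cos(4t) + c_2e^(-3t)sin(4t) - c_2e^(-3t)cos(4t)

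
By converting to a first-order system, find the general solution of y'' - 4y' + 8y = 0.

Let x_1 = y, x_2 = y'. Then x_1' = x_2 and x_2' = -8x_1 + 4x_2.
A = [[0,1],[-8,4]]; det(A-λI) = λ^2 - 4λ + 8.
Eigenvalues λ = 2 ± 2i.

y(t) = K_1e^(2t)cos(2t) + K_2e^(2t)sin(2t)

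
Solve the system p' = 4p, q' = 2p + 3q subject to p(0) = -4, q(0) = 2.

Coefficient matrix A = [[4, 0], [2, 3]].
Characteristic polynomial det(A - λI) = λ^2 - 7λ + 12 = 0.
Eigenvalues λ = 3, 4.
For λ=3: (A-λI) row 1 is [1, 0], so an eigenvector is (0, -1).
For λ=4: (A-λI) row 2 is [2, -1], so an eigenvector is (-1, -2).
General solution: K_1e^(3t)(0,-1) + K_2e^(4t)(-1,-2).
Applying p(0)=-4, q(0)=2 gives K_1=-10, K_2=4.

p(t) = -4e^(4t), q(t) = -8e^(4t) + 10e^(3t)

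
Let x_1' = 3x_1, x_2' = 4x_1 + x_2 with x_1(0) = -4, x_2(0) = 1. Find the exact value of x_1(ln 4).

A = [[3,0],[4,1]]; eigenvalues λ = 3, 1.
Eigenvectors: (-1,-2) for λ=3, (0,1) for λ=1.
From the initial condition, c_1 = 4, c_2 = 9.
x_1(ln 4) = (4)(4^3)(-1) + (9)(4^1)(0) = -256.

-256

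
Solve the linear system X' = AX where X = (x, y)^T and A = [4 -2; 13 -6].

Coefficient matrix A = [[4, -2], [13, -6]].
Characteristic polynomial det(A - λI) = λ^2 + 2λ + 2 = 0.
Eigenvalues λ = -1 ± i (complex conjugate pair).
For λ=-1+i: an eigenvector is (-1,-3) - i(1,2) = (-1 - i, -3 - 2i).
A real fundamental pair from Re and Im of e^((-1+i)t)v: X_1 = e^(-t)(cos(t)·(-1,-3) + sin(t)·(1,2)), X_2 = e^(-t)(sin(t)·(-1,-3) - cos(t)·(1,2)).
General solution: c_1X_1 + c_2X_2.

x(t) = c_1e^(-t)sin(t) - c_1e^(-t)cos(t) - c_2e^(-t)sin(t) - c_2e^(-t)cos(t), y(t) = 2c_1e^(-t)sin(t) - 3c_1e^(-t)cos(t) - 3c_2e^(-t)sin(t) - 2c_2e^(-t)cos(t)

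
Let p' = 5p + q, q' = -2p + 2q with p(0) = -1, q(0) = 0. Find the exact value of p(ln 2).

-24

A = [[5,1],[-2,2]]; eigenvalues λ = 4, 3.
Eigenvectors: (1,-1) for λ=4, (1,-2) for λ=3.
From the initial condition, c_1 = -2, c_2 = 1.
p(ln 2) = (-2)(2^4)(1) + (1)(2^3)(1) = -24.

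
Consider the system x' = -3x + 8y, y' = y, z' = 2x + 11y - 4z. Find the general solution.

Coefficient matrix A = [[-3, 8, 0], [0, 1, 0], [2, 11, -4]].
det(A - λI) = 0 gives eigenvalues λ = -3, 1, -4.
For λ=-3: eigenvector (1,0,2).
For λ=1: eigenvector (2,1,3).
For λ=-4: eigenvector (0,0,1).
General solution: c_1e^(-3t)(1,0,2) + c_2e^(t)(2,1,3) + c_3e^(-4t)(0,0,1).

x(t) = c_1e^(-3t) + 2c_2e^(t), y(t) = c_2e^(t), z(t) = 2c_1e^(-3t) + 3c_2e^(t) + c_3e^(-4t)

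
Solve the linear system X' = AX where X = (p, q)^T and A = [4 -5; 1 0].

Coefficient matrix A = [[4, -5], [1, 0]].
Characteristic polynomial det(A - λI) = λ^2 - 4λ + 5 = 0.
Eigenvalues λ = 2 ± i (complex conjugate pair).
For λ=2+i: an eigenvector is (-1,0) - i(-2,-1) = (-1 + 2i, 0 + i).
A real fundamental pair from Re and Im of e^((2+i)t)v: X_1 = e^(2t)(cos(t)·(-1,0) + sin(t)·(-2,-1)), X_2 = e^(2t)(sin(t)·(-1,0) - cos(t)·(-2,-1)).
General solution: c_1X_1 + c_2X_2.

p(t) = -2c_1e^(2t)sin(t) - c_1e^(2t)cos(t) - c_2e^(2t)sin(t) + 2c_2e^(2t)cos(t), q(t) = -c_1e^(2t)sin(t) + c_2e^(2t)cos(t)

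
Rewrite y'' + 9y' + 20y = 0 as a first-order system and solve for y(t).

Let x_1 = y, x_2 = y'. Then x_1' = x_2 and x_2' = -20x_1 - 9x_2.
A = [[0,1],[-20,-9]]; det(A-λI) = λ^2 + 9λ + 20.
Eigenvalues λ = -5, -4 with eigenvectors (1,-5), (1,-4).

y(t) = C_1e^(-5t) + C_2e^(-4t)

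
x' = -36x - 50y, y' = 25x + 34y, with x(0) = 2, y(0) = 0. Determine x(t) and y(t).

x(t) = -14e^(-t)sin(5t) + 2e^(-t)cos(5t), y(t) = 10e^(-t)sin(5t)

Coefficient matrix A = [[-36, -50], [25, 34]].
Characteristic polynomial det(A - λI) = λ^2 + 2λ + 26 = 0.
Eigenvalues λ = -1 ± 5i (complex conjugate pair).
For λ=-1+5i: an eigenvector is (1,-1) - i(3,-2) = (1 - 3i, -1 + 2i).
A real fundamental pair from Re and Im of e^((-1+5i)t)v: X_1 = e^(-t)(cos(5t)·(1,-1) + sin(5t)·(3,-2)), X_2 = e^(-t)(sin(5t)·(1,-1) - cos(5t)·(3,-2)).
General solution: c_1X_1 + c_2X_2.
Applying x(0)=2, y(0)=0 gives c_1=-4, c_2=-2.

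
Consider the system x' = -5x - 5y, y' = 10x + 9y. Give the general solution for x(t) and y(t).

x(t) = K_1e^(2t)sin(t) + 2K_1e^(2t)cos(t) + 2K_2e^(2t)sin(t) - K_2e^(2t)cos(t), y(t) = -K_1e^(2t)sin(t) - 3K_1e^(2t)cos(t) - 3K_2e^(2t)sin(t) + K_2e^(2t)cos(t)

Coefficient matrix A = [[-5, -5], [10, 9]].
Characteristic polynomial det(A - λI) = λ^2 - 4λ + 5 = 0.
Eigenvalues λ = 2 ± i (complex conjugate pair).
For λ=2+i: an eigenvector is (2,-3) - i(1,-1) = (2 - i, -3 + i).
A real fundamental pair from Re and Im of e^((2+i)t)v: X_1 = e^(2t)(cos(t)·(2,-3) + sin(t)·(1,-1)), X_2 = e^(2t)(sin(t)·(2,-3) - cos(t)·(1,-1)).
General solution: K_1X_1 + K_2X_2.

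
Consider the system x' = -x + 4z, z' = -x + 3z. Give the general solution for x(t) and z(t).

x(t) = -2C_1e^(t) - 2C_2te^(t) + 3C_2e^(t), z(t) = -C_1e^(t) - C_2te^(t) + C_2e^(t)

Coefficient matrix A = [[-1, 4], [-1, 3]].
Characteristic polynomial det(A - λI) = λ^2 - 2λ + 1 = 0.
Single eigenvalue λ = 1 with algebraic multiplicity 2.
Eigenvector v = (-2,-1); generalized eigenvector w with (A-λI)w=v is (3,1).
General solution: e^(t)[C_1·v + C_2·(t·v + w)].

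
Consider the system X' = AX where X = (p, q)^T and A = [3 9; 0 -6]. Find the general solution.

p(t) = c_1e^(-6t) - c_2e^(3t), q(t) = -c_1e^(-6t)

Coefficient matrix A = [[3, 9], [0, -6]].
Characteristic polynomial det(A - λI) = λ^2 + 3λ - 18 = 0.
Eigenvalues λ = -6, 3.
For λ=-6: (A-λI) row 1 is [9, 9], so an eigenvector is (1, -1).
For λ=3: (A-λI) row 1 is [0, 9], so an eigenvector is (-1, 0).
General solution: c_1e^(-6t)(1,-1) + c_2e^(3t)(-1,0).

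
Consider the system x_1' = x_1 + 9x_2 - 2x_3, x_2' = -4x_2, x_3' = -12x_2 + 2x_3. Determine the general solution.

x_1(t) = c_1e^(t) - c_2e^(-4t) - 2c_3e^(2t), x_2(t) = c_2e^(-4t), x_3(t) = 2c_2e^(-4t) + c_3e^(2t)

Coefficient matrix A = [[1, 9, -2], [0, -4, 0], [0, -12, 2]].
det(A - λI) = 0 gives eigenvalues λ = 1, -4, 2.
For λ=1: eigenvector (1,0,0).
For λ=-4: eigenvector (-1,1,2).
For λ=2: eigenvector (-2,0,1).
General solution: c_1e^(t)(1,0,0) + c_2e^(-4t)(-1,1,2) + c_3e^(2t)(-2,0,1).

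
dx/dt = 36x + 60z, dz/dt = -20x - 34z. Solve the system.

x(t) = 3K_1e^(-4t) - 2K_2e^(6t), z(t) = -2K_1e^(-4t) + K_2e^(6t)

Coefficient matrix A = [[36, 60], [-20, -34]].
Characteristic polynomial det(A - λI) = λ^2 - 2λ - 24 = 0.
Eigenvalues λ = -4, 6.
For λ=-4: (A-λI) row 1 is [40, 60], so an eigenvector is (3, -2).
For λ=6: (A-λI) row 1 is [30, 60], so an eigenvector is (-2, 1).
General solution: K_1e^(-4t)(3,-2) + K_2e^(6t)(-2,1).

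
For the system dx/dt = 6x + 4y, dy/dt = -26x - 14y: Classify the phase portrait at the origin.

A = [[6,4],[-26,-14]]; det(A-λI) = λ^2 + 8λ + 20.
λ = -4 ± 2i: negative real part.

stable spiral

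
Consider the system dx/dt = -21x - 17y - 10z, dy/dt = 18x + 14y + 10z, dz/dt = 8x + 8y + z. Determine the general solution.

x(t) = 3K_1e^(-3t) - K_2e^(-4t) - 2K_3e^(t), y(t) = -2K_1e^(-3t) + K_2e^(-4t) + 2K_3e^(t), z(t) = -2K_1e^(-3t) + K_3e^(t)

Coefficient matrix A = [[-21, -17, -10], [18, 14, 10], [8, 8, 1]].
det(A - λI) = 0 gives eigenvalues λ = -3, -4, 1.
For λ=-3: eigenvector (3,-2,-2).
For λ=-4: eigenvector (-1,1,0).
For λ=1: eigenvector (-2,2,1).
General solution: K_1e^(-3t)(3,-2,-2) + K_2e^(-4t)(-1,1,0) + K_3e^(t)(-2,2,1).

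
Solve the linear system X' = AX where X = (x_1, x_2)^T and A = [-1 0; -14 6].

x_1(t) = K_1e^(-t), x_2(t) = 2K_1e^(-t) - K_2e^(6t)

Coefficient matrix A = [[-1, 0], [-14, 6]].
Characteristic polynomial det(A - λI) = λ^2 - 5λ - 6 = 0.
Eigenvalues λ = -1, 6.
For λ=-1: (A-λI) row 2 is [-14, 7], so an eigenvector is (1, 2).
For λ=6: (A-λI) row 1 is [-7, 0], so an eigenvector is (0, -1).
General solution: K_1e^(-t)(1,2) + K_2e^(6t)(0,-1).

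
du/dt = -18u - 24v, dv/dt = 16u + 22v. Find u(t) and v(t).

u(t) = C_1e^(6t) - 3C_2e^(-2t), v(t) = -C_1e^(6t) + 2C_2e^(-2t)

Coefficient matrix A = [[-18, -24], [16, 22]].
Characteristic polynomial det(A - λI) = λ^2 - 4λ - 12 = 0.
Eigenvalues λ = 6, -2.
For λ=6: (A-λI) row 1 is [-24, -24], so an eigenvector is (1, -1).
For λ=-2: (A-λI) row 1 is [-16, -24], so an eigenvector is (-3, 2).
General solution: C_1e^(6t)(1,-1) + C_2e^(-2t)(-3,2).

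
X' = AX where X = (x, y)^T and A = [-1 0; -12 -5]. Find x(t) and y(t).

x(t) = -K_1e^(-t), y(t) = 3K_1e^(-t) - K_2e^(-5t)

Coefficient matrix A = [[-1, 0], [-12, -5]].
Characteristic polynomial det(A - λI) = λ^2 + 6λ + 5 = 0.
Eigenvalues λ = -1, -5.
For λ=-1: (A-λI) row 2 is [-12, -4], so an eigenvector is (-1, 3).
For λ=-5: (A-λI) row 1 is [4, 0], so an eigenvector is (0, -1).
General solution: K_1e^(-t)(-1,3) + K_2e^(-5t)(0,-1).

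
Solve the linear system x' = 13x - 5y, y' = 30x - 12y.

x(t) = C_1e^(-2t) - C_2e^(3t), y(t) = 3C_1e^(-2t) - 2C_2e^(3t)

Coefficient matrix A = [[13, -5], [30, -12]].
Characteristic polynomial det(A - λI) = λ^2 - λ - 6 = 0.
Eigenvalues λ = -2, 3.
For λ=-2: (A-λI) row 1 is [15, -5], so an eigenvector is (1, 3).
For λ=3: (A-λI) row 1 is [10, -5], so an eigenvector is (-1, -2).
General solution: C_1e^(-2t)(1,3) + C_2e^(3t)(-1,-2).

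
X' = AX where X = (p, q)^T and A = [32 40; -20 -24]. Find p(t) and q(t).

Coefficient matrix A = [[32, 40], [-20, -24]].
Characteristic polynomial det(A - λI) = λ^2 - 8λ + 32 = 0.
Eigenvalues λ = 4 ± 4i (complex conjugate pair).
For λ=4+4i: an eigenvector is (1,-1) - i(-3,2) = (1 + 3i, -1 - 2i).
A real fundamental pair from Re and Im of e^((4+4i)t)v: X_1 = e^(4t)(cos(4t)·(1,-1) + sin(4t)·(-3,2)), X_2 = e^(4t)(sin(4t)·(1,-1) - cos(4t)·(-3,2)).
General solution: K_1X_1 + K_2X_2.

p(t) = -3K_1e^(4t)sin(4t) + K_1e^(4t)cos(4t) + K_2e^(4t)sin(4t) + 3K_2e^(4t)cos(4t), q(t) = 2K_1e^(4t)sin(4t) - K_1e^(4t)cos(4t) - K_2e^(4t)sin(4t) - 2K_2e^(4t)cos(4t)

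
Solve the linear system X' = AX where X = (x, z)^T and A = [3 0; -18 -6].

x(t) = -K_2e^(3t), z(t) = K_1e^(-6t) + 2K_2e^(3t)

Coefficient matrix A = [[3, 0], [-18, -6]].
Characteristic polynomial det(A - λI) = λ^2 + 3λ - 18 = 0.
Eigenvalues λ = -6, 3.
For λ=-6: (A-λI) row 1 is [9, 0], so an eigenvector is (0, 1).
For λ=3: (A-λI) row 2 is [-18, -9], so an eigenvector is (-1, 2).
General solution: K_1e^(-6t)(0,1) + K_2e^(3t)(-1,2).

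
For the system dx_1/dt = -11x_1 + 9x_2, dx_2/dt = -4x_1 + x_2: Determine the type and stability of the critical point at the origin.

A = [[-11,9],[-4,1]]; det(A-λI) = λ^2 + 10λ + 25.
repeated λ = -5 with a single eigenvector.

stable improper node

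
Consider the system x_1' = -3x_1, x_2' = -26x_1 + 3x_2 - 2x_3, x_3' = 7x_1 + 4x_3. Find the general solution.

x_1(t) = K_1e^(-3t), x_2(t) = 4K_1e^(-3t) + K_2e^(3t) - 2K_3e^(4t), x_3(t) = -K_1e^(-3t) + K_3e^(4t)

Coefficient matrix A = [[-3, 0, 0], [-26, 3, -2], [7, 0, 4]].
det(A - λI) = 0 gives eigenvalues λ = -3, 3, 4.
For λ=-3: eigenvector (1,4,-1).
For λ=3: eigenvector (0,1,0).
For λ=4: eigenvector (0,-2,1).
General solution: K_1e^(-3t)(1,4,-1) + K_2e^(3t)(0,1,0) + K_3e^(4t)(0,-2,1).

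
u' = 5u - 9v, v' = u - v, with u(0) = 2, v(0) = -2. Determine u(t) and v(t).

Coefficient matrix A = [[5, -9], [1, -1]].
Characteristic polynomial det(A - λI) = λ^2 - 4λ + 4 = 0.
Single eigenvalue λ = 2 with algebraic multiplicity 2.
Eigenvector v = (-3,-1); generalized eigenvector w with (A-λI)w=v is (-1,0).
General solution: e^(2t)[C_1·v + C_2·(t·v + w)].
Applying u(0)=2, v(0)=-2 gives C_1=2, C_2=-8.

u(t) = 24te^(2t) + 2e^(2t), v(t) = 8te^(2t) - 2e^(2t)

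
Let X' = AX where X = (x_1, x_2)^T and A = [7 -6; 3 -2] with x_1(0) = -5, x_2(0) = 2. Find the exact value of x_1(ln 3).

-1107

A = [[7,-6],[3,-2]]; eigenvalues λ = 4, 1.
Eigenvectors: (2,1) for λ=4, (-1,-1) for λ=1.
From the initial condition, c_1 = -7, c_2 = -9.
x_1(ln 3) = (-7)(3^4)(2) + (-9)(3^1)(-1) = -1107.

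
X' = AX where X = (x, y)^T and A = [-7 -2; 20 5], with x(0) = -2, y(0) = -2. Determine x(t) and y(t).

x(t) = 8e^(-t)sin(2t) - 2e^(-t)cos(2t), y(t) = -26e^(-t)sin(2t) - 2e^(-t)cos(2t)

Coefficient matrix A = [[-7, -2], [20, 5]].
Characteristic polynomial det(A - λI) = λ^2 + 2λ + 5 = 0.
Eigenvalues λ = -1 ± 2i (complex conjugate pair).
For λ=-1+2i: an eigenvector is (1,-3) - i(0,1) = (1, -3 - i).
A real fundamental pair from Re and Im of e^((-1+2i)t)v: X_1 = e^(-t)(cos(2t)·(1,-3) + sin(2t)·(0,1)), X_2 = e^(-t)(sin(2t)·(1,-3) - cos(2t)·(0,1)).
General solution: c_1X_1 + c_2X_2.
Applying x(0)=-2, y(0)=-2 gives c_1=-2, c_2=8.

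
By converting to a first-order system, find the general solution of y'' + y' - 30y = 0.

y(t) = K_1e^(5t) + K_2e^(-6t)

Let x_1 = y, x_2 = y'. Then x_1' = x_2 and x_2' = 30x_1 - x_2.
A = [[0,1],[30,-1]]; det(A-λI) = λ^2 + λ - 30.
Eigenvalues λ = 5, -6 with eigenvectors (1,5), (1,-6).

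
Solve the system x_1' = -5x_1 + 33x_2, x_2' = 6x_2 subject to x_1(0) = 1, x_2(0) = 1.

x_1(t) = 3e^(6t) - 2e^(-5t), x_2(t) = e^(6t)

Coefficient matrix A = [[-5, 33], [0, 6]].
Characteristic polynomial det(A - λI) = λ^2 - λ - 30 = 0.
Eigenvalues λ = -5, 6.
For λ=-5: (A-λI) row 1 is [0, 33], so an eigenvector is (-1, 0).
For λ=6: (A-λI) row 1 is [-11, 33], so an eigenvector is (-3, -1).
General solution: C_1e^(-5t)(-1,0) + C_2e^(6t)(-3,-1).
Applying x_1(0)=1, x_2(0)=1 gives C_1=2, C_2=-1.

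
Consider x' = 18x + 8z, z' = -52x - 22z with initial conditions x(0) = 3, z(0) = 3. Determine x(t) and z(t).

x(t) = 21e^(-2t)sin(4t) + 3e^(-2t)cos(4t), z(t) = -54e^(-2t)sin(4t) + 3e^(-2t)cos(4t)

Coefficient matrix A = [[18, 8], [-52, -22]].
Characteristic polynomial det(A - λI) = λ^2 + 4λ + 20 = 0.
Eigenvalues λ = -2 ± 4i (complex conjugate pair).
For λ=-2+4i: an eigenvector is (1,-3) - i(-1,2) = (1 + i, -3 - 2i).
A real fundamental pair from Re and Im of e^((-2+4i)t)v: X_1 = e^(-2t)(cos(4t)·(1,-3) + sin(4t)·(-1,2)), X_2 = e^(-2t)(sin(4t)·(1,-3) - cos(4t)·(-1,2)).
General solution: C_1X_1 + C_2X_2.
Applying x(0)=3, z(0)=3 gives C_1=-9, C_2=12.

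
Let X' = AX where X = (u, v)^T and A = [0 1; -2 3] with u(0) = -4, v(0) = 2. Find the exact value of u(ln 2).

4

A = [[0,1],[-2,3]]; eigenvalues λ = 1, 2.
Eigenvectors: (1,1) for λ=1, (1,2) for λ=2.
From the initial condition, c_1 = -10, c_2 = 6.
u(ln 2) = (-10)(2^1)(1) + (6)(2^2)(1) = 4.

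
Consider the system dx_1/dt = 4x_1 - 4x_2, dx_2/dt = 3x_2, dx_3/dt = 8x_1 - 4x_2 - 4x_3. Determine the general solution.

x_1(t) = C_1e^(4t) + 4C_2e^(3t), x_2(t) = C_2e^(3t), x_3(t) = C_1e^(4t) + 4C_2e^(3t) + C_3e^(-4t)

Coefficient matrix A = [[4, -4, 0], [0, 3, 0], [8, -4, -4]].
det(A - λI) = 0 gives eigenvalues λ = 4, 3, -4.
For λ=4: eigenvector (1,0,1).
For λ=3: eigenvector (4,1,4).
For λ=-4: eigenvector (0,0,1).
General solution: C_1e^(4t)(1,0,1) + C_2e^(3t)(4,1,4) + C_3e^(-4t)(0,0,1).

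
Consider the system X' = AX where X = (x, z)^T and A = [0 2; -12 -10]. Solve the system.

Coefficient matrix A = [[0, 2], [-12, -10]].
Characteristic polynomial det(A - λI) = λ^2 + 10λ + 24 = 0.
Eigenvalues λ = -4, -6.
For λ=-4: (A-λI) row 1 is [4, 2], so an eigenvector is (-1, 2).
For λ=-6: (A-λI) row 1 is [6, 2], so an eigenvector is (-1, 3).
General solution: C_1e^(-4t)(-1,2) + C_2e^(-6t)(-1,3).

x(t) = -C_1e^(-4t) - C_2e^(-6t), z(t) = 2C_1e^(-4t) + 3C_2e^(-6t)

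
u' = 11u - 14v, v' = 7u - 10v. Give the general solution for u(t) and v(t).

u(t) = -2c_1e^(4t) + c_2e^(-3t), v(t) = -c_1e^(4t) + c_2e^(-3t)

Coefficient matrix A = [[11, -14], [7, -10]].
Characteristic polynomial det(A - λI) = λ^2 - λ - 12 = 0.
Eigenvalues λ = 4, -3.
For λ=4: (A-λI) row 1 is [7, -14], so an eigenvector is (-2, -1).
For λ=-3: (A-λI) row 1 is [14, -14], so an eigenvector is (1, 1).
General solution: c_1e^(4t)(-2,-1) + c_2e^(-3t)(1,1).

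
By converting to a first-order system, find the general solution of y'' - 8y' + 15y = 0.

y(t) = K_1e^(5t) + K_2e^(3t)

Let x_1 = y, x_2 = y'. Then x_1' = x_2 and x_2' = -15x_1 + 8x_2.
A = [[0,1],[-15,8]]; det(A-λI) = λ^2 - 8λ + 15.
Eigenvalues λ = 5, 3 with eigenvectors (1,5), (1,3).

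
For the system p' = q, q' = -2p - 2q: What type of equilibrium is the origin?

A = [[0,1],[-2,-2]]; det(A-λI) = λ^2 + 2λ + 2.
λ = -1 ± i: negative real part.

stable spiral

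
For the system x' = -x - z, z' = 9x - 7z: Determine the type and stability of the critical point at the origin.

stable improper node

A = [[-1,-1],[9,-7]]; det(A-λI) = λ^2 + 8λ + 16.
repeated λ = -4 with a single eigenvector.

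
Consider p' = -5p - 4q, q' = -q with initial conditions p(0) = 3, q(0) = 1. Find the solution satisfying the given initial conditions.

Coefficient matrix A = [[-5, -4], [0, -1]].
Characteristic polynomial det(A - λI) = λ^2 + 6λ + 5 = 0.
Eigenvalues λ = -5, -1.
For λ=-5: (A-λI) row 1 is [0, -4], so an eigenvector is (1, 0).
For λ=-1: (A-λI) row 1 is [-4, -4], so an eigenvector is (1, -1).
General solution: C_1e^(-5t)(1,0) + C_2e^(-t)(1,-1).
Applying p(0)=3, q(0)=1 gives C_1=4, C_2=-1.

p(t) = -e^(-t) + 4e^(-5t), q(t) = e^(-t)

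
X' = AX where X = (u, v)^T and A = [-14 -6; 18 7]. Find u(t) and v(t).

u(t) = C_1e^(-2t) + 2C_2e^(-5t), v(t) = -2C_1e^(-2t) - 3C_2e^(-5t)

Coefficient matrix A = [[-14, -6], [18, 7]].
Characteristic polynomial det(A - λI) = λ^2 + 7λ + 10 = 0.
Eigenvalues λ = -2, -5.
For λ=-2: (A-λI) row 1 is [-12, -6], so an eigenvector is (1, -2).
For λ=-5: (A-λI) row 1 is [-9, -6], so an eigenvector is (2, -3).
General solution: C_1e^(-2t)(1,-2) + C_2e^(-5t)(2,-3).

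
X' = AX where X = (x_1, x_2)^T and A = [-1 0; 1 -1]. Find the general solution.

Coefficient matrix A = [[-1, 0], [1, -1]].
Characteristic polynomial det(A - λI) = λ^2 + 2λ + 1 = 0.
Single eigenvalue λ = -1 with algebraic multiplicity 2.
Eigenvector v = (0,-1); generalized eigenvector w with (A-λI)w=v is (-1,-2).
General solution: e^(-t)[K_1·v + K_2·(t·v + w)].

x_1(t) = -K_2e^(-t), x_2(t) = -K_1e^(-t) - K_2te^(-t) - 2K_2e^(-t)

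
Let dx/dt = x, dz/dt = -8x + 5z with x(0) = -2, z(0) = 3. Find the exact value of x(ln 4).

-8

A = [[1,0],[-8,5]]; eigenvalues λ = 1, 5.
Eigenvectors: (1,2) for λ=1, (0,-1) for λ=5.
From the initial condition, c_1 = -2, c_2 = -7.
x(ln 4) = (-2)(4^1)(1) + (-7)(4^5)(0) = -8.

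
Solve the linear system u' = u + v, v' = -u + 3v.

u(t) = c_1e^(2t) + c_2te^(2t) - c_2e^(2t), v(t) = c_1e^(2t) + c_2te^(2t)

Coefficient matrix A = [[1, 1], [-1, 3]].
Characteristic polynomial det(A - λI) = λ^2 - 4λ + 4 = 0.
Single eigenvalue λ = 2 with algebraic multiplicity 2.
Eigenvector v = (1,1); generalized eigenvector w with (A-λI)w=v is (-1,0).
General solution: e^(2t)[c_1·v + c_2·(t·v + w)].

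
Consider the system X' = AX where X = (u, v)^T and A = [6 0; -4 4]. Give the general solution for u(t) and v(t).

u(t) = -K_1e^(6t), v(t) = 2K_1e^(6t) + K_2e^(4t)

Coefficient matrix A = [[6, 0], [-4, 4]].
Characteristic polynomial det(A - λI) = λ^2 - 10λ + 24 = 0.
Eigenvalues λ = 6, 4.
For λ=6: (A-λI) row 2 is [-4, -2], so an eigenvector is (-1, 2).
For λ=4: (A-λI) row 1 is [2, 0], so an eigenvector is (0, 1).
General solution: K_1e^(6t)(-1,2) + K_2e^(4t)(0,1).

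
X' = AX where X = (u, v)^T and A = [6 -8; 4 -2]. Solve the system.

u(t) = C_1e^(2t)sin(4t) - C_1e^(2t)cos(4t) - C_2e^(2t)sin(4t) - C_2e^(2t)cos(4t), v(t) = -C_1e^(2t)cos(4t) - C_2e^(2t)sin(4t)

Coefficient matrix A = [[6, -8], [4, -2]].
Characteristic polynomial det(A - λI) = λ^2 - 4λ + 20 = 0.
Eigenvalues λ = 2 ± 4i (complex conjugate pair).
For λ=2+4i: an eigenvector is (-1,-1) - i(1,0) = (-1 - i, -1).
A real fundamental pair from Re and Im of e^((2+4i)t)v: X_1 = e^(2t)(cos(4t)·(-1,-1) + sin(4t)·(1,0)), X_2 = e^(2t)(sin(4t)·(-1,-1) - cos(4t)·(1,0)).
General solution: C_1X_1 + C_2X_2.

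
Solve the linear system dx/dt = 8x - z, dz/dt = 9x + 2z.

Coefficient matrix A = [[8, -1], [9, 2]].
Characteristic polynomial det(A - λI) = λ^2 - 10λ + 25 = 0.
Single eigenvalue λ = 5 with algebraic multiplicity 2.
Eigenvector v = (1,3); generalized eigenvector w with (A-λI)w=v is (1,2).
General solution: e^(5t)[c_1·v + c_2·(t·v + w)].

x(t) = c_1e^(5t) + c_2te^(5t) + c_2e^(5t), z(t) = 3c_1e^(5t) + 3c_2te^(5t) + 2c_2e^(5t)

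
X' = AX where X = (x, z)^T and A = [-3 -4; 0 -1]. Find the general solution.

Coefficient matrix A = [[-3, -4], [0, -1]].
Characteristic polynomial det(A - λI) = λ^2 + 4λ + 3 = 0.
Eigenvalues λ = -3, -1.
For λ=-3: (A-λI) row 1 is [0, -4], so an eigenvector is (1, 0).
For λ=-1: (A-λI) row 1 is [-2, -4], so an eigenvector is (2, -1).
General solution: c_1e^(-3t)(1,0) + c_2e^(-t)(2,-1).

x(t) = c_1e^(-3t) + 2c_2e^(-t), z(t) = -c_2e^(-t)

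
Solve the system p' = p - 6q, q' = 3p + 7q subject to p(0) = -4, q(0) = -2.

p(t) = 8e^(4t)sin(3t) - 4e^(4t)cos(3t), q(t) = -6e^(4t)sin(3t) - 2e^(4t)cos(3t)

Coefficient matrix A = [[1, -6], [3, 7]].
Characteristic polynomial det(A - λI) = λ^2 - 8λ + 25 = 0.
Eigenvalues λ = 4 ± 3i (complex conjugate pair).
For λ=4+3i: an eigenvector is (-1,0) - i(1,-1) = (-1 - i, 0 + i).
A real fundamental pair from Re and Im of e^((4+3i)t)v: X_1 = e^(4t)(cos(3t)·(-1,0) + sin(3t)·(1,-1)), X_2 = e^(4t)(sin(3t)·(-1,0) - cos(3t)·(1,-1)).
General solution: K_1X_1 + K_2X_2.
Applying p(0)=-4, q(0)=-2 gives K_1=6, K_2=-2.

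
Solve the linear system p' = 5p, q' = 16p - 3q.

Coefficient matrix A = [[5, 0], [16, -3]].
Characteristic polynomial det(A - λI) = λ^2 - 2λ - 15 = 0.
Eigenvalues λ = -3, 5.
For λ=-3: (A-λI) row 1 is [8, 0], so an eigenvector is (0, 1).
For λ=5: (A-λI) row 2 is [16, -8], so an eigenvector is (-1, -2).
General solution: K_1e^(-3t)(0,1) + K_2e^(5t)(-1,-2).

p(t) = -K_2e^(5t), q(t) = K_1e^(-3t) - 2K_2e^(5t)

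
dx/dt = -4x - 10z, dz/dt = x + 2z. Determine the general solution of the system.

x(t) = -K_1e^(-t)sin(t) - 3K_1e^(-t)cos(t) - 3K_2e^(-t)sin(t) + K_2e^(-t)cos(t), z(t) = K_1e^(-t)cos(t) + K_2e^(-t)sin(t)

Coefficient matrix A = [[-4, -10], [1, 2]].
Characteristic polynomial det(A - λI) = λ^2 + 2λ + 2 = 0.
Eigenvalues λ = -1 ± i (complex conjugate pair).
For λ=-1+i: an eigenvector is (-3,1) - i(-1,0) = (-3 + i, 1).
A real fundamental pair from Re and Im of e^((-1+i)t)v: X_1 = e^(-t)(cos(t)·(-3,1) + sin(t)·(-1,0)), X_2 = e^(-t)(sin(t)·(-3,1) - cos(t)·(-1,0)).
General solution: K_1X_1 + K_2X_2.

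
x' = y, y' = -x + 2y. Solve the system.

x(t) = C_1e^(t) + C_2te^(t) - 3C_2e^(t), y(t) = C_1e^(t) + C_2te^(t) - 2C_2e^(t)

Coefficient matrix A = [[0, 1], [-1, 2]].
Characteristic polynomial det(A - λI) = λ^2 - 2λ + 1 = 0.
Single eigenvalue λ = 1 with algebraic multiplicity 2.
Eigenvector v = (1,1); generalized eigenvector w with (A-λI)w=v is (-3,-2).
General solution: e^(t)[C_1·v + C_2·(t·v + w)].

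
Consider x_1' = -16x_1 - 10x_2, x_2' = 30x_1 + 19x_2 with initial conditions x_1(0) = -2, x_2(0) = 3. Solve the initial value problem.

Coefficient matrix A = [[-16, -10], [30, 19]].
Characteristic polynomial det(A - λI) = λ^2 - 3λ - 4 = 0.
Eigenvalues λ = -1, 4.
For λ=-1: (A-λI) row 1 is [-15, -10], so an eigenvector is (2, -3).
For λ=4: (A-λI) row 1 is [-20, -10], so an eigenvector is (-1, 2).
General solution: c_1e^(-t)(2,-3) + c_2e^(4t)(-1,2).
Applying x_1(0)=-2, x_2(0)=3 gives c_1=-1, c_2=0.

x_1(t) = -2e^(-t), x_2(t) = 3e^(-t)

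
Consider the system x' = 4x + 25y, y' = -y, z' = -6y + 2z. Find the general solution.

Coefficient matrix A = [[4, 25, 0], [0, -1, 0], [0, -6, 2]].
det(A - λI) = 0 gives eigenvalues λ = 2, -1, 4.
For λ=2: eigenvector (0,0,1).
For λ=-1: eigenvector (-5,1,2).
For λ=4: eigenvector (1,0,0).
General solution: K_1e^(2t)(0,0,1) + K_2e^(-t)(-5,1,2) + K_3e^(4t)(1,0,0).

x(t) = -5K_2e^(-t) + K_3e^(4t), y(t) = K_2e^(-t), z(t) = K_1e^(2t) + 2K_2e^(-t)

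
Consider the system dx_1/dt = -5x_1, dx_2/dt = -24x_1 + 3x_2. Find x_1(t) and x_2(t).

x_1(t) = -K_2e^(-5t), x_2(t) = K_1e^(3t) - 3K_2e^(-5t)

Coefficient matrix A = [[-5, 0], [-24, 3]].
Characteristic polynomial det(A - λI) = λ^2 + 2λ - 15 = 0.
Eigenvalues λ = 3, -5.
For λ=3: (A-λI) row 1 is [-8, 0], so an eigenvector is (0, 1).
For λ=-5: (A-λI) row 2 is [-24, 8], so an eigenvector is (-1, -3).
General solution: K_1e^(3t)(0,1) + K_2e^(-5t)(-1,-3).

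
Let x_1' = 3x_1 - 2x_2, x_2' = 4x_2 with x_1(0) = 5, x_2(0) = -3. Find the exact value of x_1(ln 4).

A = [[3,-2],[0,4]]; eigenvalues λ = 3, 4.
Eigenvectors: (-1,0) for λ=3, (2,-1) for λ=4.
From the initial condition, c_1 = 1, c_2 = 3.
x_1(ln 4) = (1)(4^3)(-1) + (3)(4^4)(2) = 1472.

1472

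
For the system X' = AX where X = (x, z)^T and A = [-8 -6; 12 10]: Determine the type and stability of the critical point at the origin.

A = [[-8,-6],[12,10]]; det(A-λI) = λ^2 - 2λ - 8.
λ = -2, 4: opposite signs.

saddle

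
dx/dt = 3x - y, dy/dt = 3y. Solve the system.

x(t) = -c_1e^(3t) - c_2te^(3t) - 2c_2e^(3t), y(t) = c_2e^(3t)

Coefficient matrix A = [[3, -1], [0, 3]].
Characteristic polynomial det(A - λI) = λ^2 - 6λ + 9 = 0.
Single eigenvalue λ = 3 with algebraic multiplicity 2.
Eigenvector v = (-1,0); generalized eigenvector w with (A-λI)w=v is (-2,1).
General solution: e^(3t)[c_1·v + c_2·(t·v + w)].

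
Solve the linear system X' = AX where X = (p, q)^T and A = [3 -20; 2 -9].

Coefficient matrix A = [[3, -20], [2, -9]].
Characteristic polynomial det(A - λI) = λ^2 + 6λ + 13 = 0.
Eigenvalues λ = -3 ± 2i (complex conjugate pair).
For λ=-3+2i: an eigenvector is (1,0) - i(3,1) = (1 - 3i, 0 - i).
A real fundamental pair from Re and Im of e^((-3+2i)t)v: X_1 = e^(-3t)(cos(2t)·(1,0) + sin(2t)·(3,1)), X_2 = e^(-3t)(sin(2t)·(1,0) - cos(2t)·(3,1)).
General solution: c_1X_1 + c_2X_2.

p(t) = 3c_1e^(-3t)sin(2t) + c_1e^(-3t)cos(2t) + c_2e^(-3t)sin(2t) - 3c_2e^(-3t)cos(2t), q(t) = c_1e^(-3t)sin(2t) - c_2e^(-3t)cos(2t)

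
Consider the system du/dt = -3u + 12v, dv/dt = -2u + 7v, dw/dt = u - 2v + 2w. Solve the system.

u(t) = -3K_1e^(t) - 2K_2e^(3t), v(t) = -K_1e^(t) - K_2e^(3t), w(t) = K_1e^(t) + K_3e^(2t)

Coefficient matrix A = [[-3, 12, 0], [-2, 7, 0], [1, -2, 2]].
det(A - λI) = 0 gives eigenvalues λ = 1, 3, 2.
For λ=1: eigenvector (-3,-1,1).
For λ=3: eigenvector (-2,-1,0).
For λ=2: eigenvector (0,0,1).
General solution: K_1e^(t)(-3,-1,1) + K_2e^(3t)(-2,-1,0) + K_3e^(2t)(0,0,1).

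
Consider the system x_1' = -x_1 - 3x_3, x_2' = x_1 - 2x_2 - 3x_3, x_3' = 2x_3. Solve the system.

Coefficient matrix A = [[-1, 0, -3], [1, -2, -3], [0, 0, 2]].
det(A - λI) = 0 gives eigenvalues λ = -2, -1, 2.
For λ=-2: eigenvector (0,1,0).
For λ=-1: eigenvector (1,1,0).
For λ=2: eigenvector (-1,-1,1).
General solution: C_1e^(-2t)(0,1,0) + C_2e^(-t)(1,1,0) + C_3e^(2t)(-1,-1,1).

x_1(t) = C_2e^(-t) - C_3e^(2t), x_2(t) = C_1e^(-2t) + C_2e^(-t) - C_3e^(2t), x_3(t) = C_3e^(2t)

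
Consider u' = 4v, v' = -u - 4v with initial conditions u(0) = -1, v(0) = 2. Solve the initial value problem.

u(t) = 6te^(-2t) - e^(-2t), v(t) = -3te^(-2t) + 2e^(-2t)

Coefficient matrix A = [[0, 4], [-1, -4]].
Characteristic polynomial det(A - λI) = λ^2 + 4λ + 4 = 0.
Single eigenvalue λ = -2 with algebraic multiplicity 2.
Eigenvector v = (-2,1); generalized eigenvector w with (A-λI)w=v is (-1,0).
General solution: e^(-2t)[K_1·v + K_2·(t·v + w)].
Applying u(0)=-1, v(0)=2 gives K_1=2, K_2=-3.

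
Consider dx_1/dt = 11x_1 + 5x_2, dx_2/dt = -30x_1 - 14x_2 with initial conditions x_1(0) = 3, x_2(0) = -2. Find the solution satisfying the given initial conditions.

Coefficient matrix A = [[11, 5], [-30, -14]].
Characteristic polynomial det(A - λI) = λ^2 + 3λ - 4 = 0.
Eigenvalues λ = -4, 1.
For λ=-4: (A-λI) row 1 is [15, 5], so an eigenvector is (1, -3).
For λ=1: (A-λI) row 1 is [10, 5], so an eigenvector is (1, -2).
General solution: K_1e^(-4t)(1,-3) + K_2e^(t)(1,-2).
Applying x_1(0)=3, x_2(0)=-2 gives K_1=-4, K_2=7.

x_1(t) = 7e^(t) - 4e^(-4t), x_2(t) = -14e^(t) + 12e^(-4t)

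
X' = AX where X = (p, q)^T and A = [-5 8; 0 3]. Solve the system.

p(t) = C_1e^(-5t) - C_2e^(3t), q(t) = -C_2e^(3t)

Coefficient matrix A = [[-5, 8], [0, 3]].
Characteristic polynomial det(A - λI) = λ^2 + 2λ - 15 = 0.
Eigenvalues λ = -5, 3.
For λ=-5: (A-λI) row 1 is [0, 8], so an eigenvector is (1, 0).
For λ=3: (A-λI) row 1 is [-8, 8], so an eigenvector is (-1, -1).
General solution: C_1e^(-5t)(1,0) + C_2e^(3t)(-1,-1).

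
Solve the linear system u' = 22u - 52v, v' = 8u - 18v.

Coefficient matrix A = [[22, -52], [8, -18]].
Characteristic polynomial det(A - λI) = λ^2 - 4λ + 20 = 0.
Eigenvalues λ = 2 ± 4i (complex conjugate pair).
For λ=2+4i: an eigenvector is (2,1) - i(-3,-1) = (2 + 3i, 1 + i).
A real fundamental pair from Re and Im of e^((2+4i)t)v: X_1 = e^(2t)(cos(4t)·(2,1) + sin(4t)·(-3,-1)), X_2 = e^(2t)(sin(4t)·(2,1) - cos(4t)·(-3,-1)).
General solution: K_1X_1 + K_2X_2.

u(t) = -3K_1e^(2t)sin(4t) + 2K_1e^(2t)cos(4t) + 2K_2e^(2t)sin(4t) + 3K_2e^(2t)cos(4t), v(t) = -K_1e^(2t)sin(4t) + K_1e^(2t)cos(4t) + K_2e^(2t)sin(4t) + K_2e^(2t)cos(4t)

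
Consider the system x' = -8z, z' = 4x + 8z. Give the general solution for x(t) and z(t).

Coefficient matrix A = [[0, -8], [4, 8]].
Characteristic polynomial det(A - λI) = λ^2 - 8λ + 32 = 0.
Eigenvalues λ = 4 ± 4i (complex conjugate pair).
For λ=4+4i: an eigenvector is (-1,1) - i(-1,0) = (-1 + i, 1).
A real fundamental pair from Re and Im of e^((4+4i)t)v: X_1 = e^(4t)(cos(4t)·(-1,1) + sin(4t)·(-1,0)), X_2 = e^(4t)(sin(4t)·(-1,1) - cos(4t)·(-1,0)).
General solution: K_1X_1 + K_2X_2.

x(t) = -K_1e^(4t)sin(4t) - K_1e^(4t)cos(4t) - K_2e^(4t)sin(4t) + K_2e^(4t)cos(4t), z(t) = K_1e^(4t)cos(4t) + K_2e^(4t)sin(4t)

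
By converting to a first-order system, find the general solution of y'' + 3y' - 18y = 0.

y(t) = c_1e^(3t) + c_2e^(-6t)

Let x_1 = y, x_2 = y'. Then x_1' = x_2 and x_2' = 18x_1 - 3x_2.
A = [[0,1],[18,-3]]; det(A-λI) = λ^2 + 3λ - 18.
Eigenvalues λ = 3, -6 with eigenvectors (1,3), (1,-6).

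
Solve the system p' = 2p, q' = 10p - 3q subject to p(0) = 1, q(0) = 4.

Coefficient matrix A = [[2, 0], [10, -3]].
Characteristic polynomial det(A - λI) = λ^2 + λ - 6 = 0.
Eigenvalues λ = 2, -3.
For λ=2: (A-λI) row 2 is [10, -5], so an eigenvector is (1, 2).
For λ=-3: (A-λI) row 1 is [5, 0], so an eigenvector is (0, 1).
General solution: C_1e^(2t)(1,2) + C_2e^(-3t)(0,1).
Applying p(0)=1, q(0)=4 gives C_1=1, C_2=2.

p(t) = e^(2t), q(t) = 2e^(2t) + 2e^(-3t)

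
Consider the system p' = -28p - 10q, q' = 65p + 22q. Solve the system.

p(t) = K_1e^(-3t)sin(5t) + K_1e^(-3t)cos(5t) + K_2e^(-3t)sin(5t) - K_2e^(-3t)cos(5t), q(t) = -2K_1e^(-3t)sin(5t) - 3K_1e^(-3t)cos(5t) - 3K_2e^(-3t)sin(5t) + 2K_2e^(-3t)cos(5t)

Coefficient matrix A = [[-28, -10], [65, 22]].
Characteristic polynomial det(A - λI) = λ^2 + 6λ + 34 = 0.
Eigenvalues λ = -3 ± 5i (complex conjugate pair).
For λ=-3+5i: an eigenvector is (1,-3) - i(1,-2) = (1 - i, -3 + 2i).
A real fundamental pair from Re and Im of e^((-3+5i)t)v: X_1 = e^(-3t)(cos(5t)·(1,-3) + sin(5t)·(1,-2)), X_2 = e^(-3t)(sin(5t)·(1,-3) - cos(5t)·(1,-2)).
General solution: K_1X_1 + K_2X_2.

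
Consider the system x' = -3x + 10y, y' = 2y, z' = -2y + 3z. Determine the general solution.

x(t) = C_1e^(-3t) + 2C_2e^(2t), y(t) = C_2e^(2t), z(t) = 2C_2e^(2t) + C_3e^(3t)

Coefficient matrix A = [[-3, 10, 0], [0, 2, 0], [0, -2, 3]].
det(A - λI) = 0 gives eigenvalues λ = -3, 2, 3.
For λ=-3: eigenvector (1,0,0).
For λ=2: eigenvector (2,1,2).
For λ=3: eigenvector (0,0,1).
General solution: C_1e^(-3t)(1,0,0) + C_2e^(2t)(2,1,2) + C_3e^(3t)(0,0,1).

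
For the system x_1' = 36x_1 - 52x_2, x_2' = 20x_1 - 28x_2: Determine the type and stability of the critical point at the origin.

unstable spiral

A = [[36,-52],[20,-28]]; det(A-λI) = λ^2 - 8λ + 32.
λ = 4 ± 4i: positive real part.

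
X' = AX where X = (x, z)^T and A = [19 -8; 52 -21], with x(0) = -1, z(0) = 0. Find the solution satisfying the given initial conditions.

Coefficient matrix A = [[19, -8], [52, -21]].
Characteristic polynomial det(A - λI) = λ^2 + 2λ + 17 = 0.
Eigenvalues λ = -1 ± 4i (complex conjugate pair).
For λ=-1+4i: an eigenvector is (1,3) - i(-1,-2) = (1 + i, 3 + 2i).
A real fundamental pair from Re and Im of e^((-1+4i)t)v: X_1 = e^(-t)(cos(4t)·(1,3) + sin(4t)·(-1,-2)), X_2 = e^(-t)(sin(4t)·(1,3) - cos(4t)·(-1,-2)).
General solution: C_1X_1 + C_2X_2.
Applying x(0)=-1, z(0)=0 gives C_1=2, C_2=-3.

x(t) = -5e^(-t)sin(4t) - e^(-t)cos(4t), z(t) = -13e^(-t)sin(4t)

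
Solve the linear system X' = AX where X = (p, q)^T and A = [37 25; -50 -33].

p(t) = 2c_1e^(2t)sin(5t) + c_1e^(2t)cos(5t) + c_2e^(2t)sin(5t) - 2c_2e^(2t)cos(5t), q(t) = -3c_1e^(2t)sin(5t) - c_1e^(2t)cos(5t) - c_2e^(2t)sin(5t) + 3c_2e^(2t)cos(5t)

Coefficient matrix A = [[37, 25], [-50, -33]].
Characteristic polynomial det(A - λI) = λ^2 - 4λ + 29 = 0.
Eigenvalues λ = 2 ± 5i (complex conjugate pair).
For λ=2+5i: an eigenvector is (1,-1) - i(2,-3) = (1 - 2i, -1 + 3i).
A real fundamental pair from Re and Im of e^((2+5i)t)v: X_1 = e^(2t)(cos(5t)·(1,-1) + sin(5t)·(2,-3)), X_2 = e^(2t)(sin(5t)·(1,-1) - cos(5t)·(2,-3)).
General solution: c_1X_1 + c_2X_2.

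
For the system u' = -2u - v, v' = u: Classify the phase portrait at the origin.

A = [[-2,-1],[1,0]]; det(A-λI) = λ^2 + 2λ + 1.
repeated λ = -1 with a single eigenvector.

stable improper node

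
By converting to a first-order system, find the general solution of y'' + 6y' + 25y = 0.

Let x_1 = y, x_2 = y'. Then x_1' = x_2 and x_2' = -25x_1 - 6x_2.
A = [[0,1],[-25,-6]]; det(A-λI) = λ^2 + 6λ + 25.
Eigenvalues λ = -3 ± 4i.

y(t) = C_1e^(-3t)cos(4t) + C_2e^(-3t)sin(4t)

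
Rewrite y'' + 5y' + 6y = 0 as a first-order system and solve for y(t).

Let x_1 = y, x_2 = y'. Then x_1' = x_2 and x_2' = -6x_1 - 5x_2.
A = [[0,1],[-6,-5]]; det(A-λI) = λ^2 + 5λ + 6.
Eigenvalues λ = -2, -3 with eigenvectors (1,-2), (1,-3).

y(t) = K_1e^(-2t) + K_2e^(-3t)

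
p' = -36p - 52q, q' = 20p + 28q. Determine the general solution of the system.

Coefficient matrix A = [[-36, -52], [20, 28]].
Characteristic polynomial det(A - λI) = λ^2 + 8λ + 32 = 0.
Eigenvalues λ = -4 ± 4i (complex conjugate pair).
For λ=-4+4i: an eigenvector is (3,-2) - i(2,-1) = (3 - 2i, -2 + i).
A real fundamental pair from Re and Im of e^((-4+4i)t)v: X_1 = e^(-4t)(cos(4t)·(3,-2) + sin(4t)·(2,-1)), X_2 = e^(-4t)(sin(4t)·(3,-2) - cos(4t)·(2,-1)).
General solution: K_1X_1 + K_2X_2.

p(t) = 2K_1e^(-4t)sin(4t) + 3K_1e^(-4t)cos(4t) + 3K_2e^(-4t)sin(4t) - 2K_2e^(-4t)cos(4t), q(t) = -K_1e^(-4t)sin(4t) - 2K_1e^(-4t)cos(4t) - 2K_2e^(-4t)sin(4t) + K_2e^(-4t)cos(4t)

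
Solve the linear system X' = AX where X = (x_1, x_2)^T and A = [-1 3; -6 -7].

Coefficient matrix A = [[-1, 3], [-6, -7]].
Characteristic polynomial det(A - λI) = λ^2 + 8λ + 25 = 0.
Eigenvalues λ = -4 ± 3i (complex conjugate pair).
For λ=-4+3i: an eigenvector is (-1,1) - i(0,1) = (-1, 1 - i).
A real fundamental pair from Re and Im of e^((-4+3i)t)v: X_1 = e^(-4t)(cos(3t)·(-1,1) + sin(3t)·(0,1)), X_2 = e^(-4t)(sin(3t)·(-1,1) - cos(3t)·(0,1)).
General solution: C_1X_1 + C_2X_2.

x_1(t) = -C_1e^(-4t)cos(3t) - C_2e^(-4t)sin(3t), x_2(t) = C_1e^(-4t)sin(3t) + C_1e^(-4t)cos(3t) + C_2e^(-4t)sin(3t) - C_2e^(-4t)cos(3t)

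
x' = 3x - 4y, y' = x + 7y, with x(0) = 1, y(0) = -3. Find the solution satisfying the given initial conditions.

x(t) = 10te^(5t) + e^(5t), y(t) = -5te^(5t) - 3e^(5t)

Coefficient matrix A = [[3, -4], [1, 7]].
Characteristic polynomial det(A - λI) = λ^2 - 10λ + 25 = 0.
Single eigenvalue λ = 5 with algebraic multiplicity 2.
Eigenvector v = (-2,1); generalized eigenvector w with (A-λI)w=v is (-1,1).
General solution: e^(5t)[c_1·v + c_2·(t·v + w)].
Applying x(0)=1, y(0)=-3 gives c_1=2, c_2=-5.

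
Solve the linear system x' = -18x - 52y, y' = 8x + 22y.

x(t) = -2c_1e^(2t)sin(4t) + 3c_1e^(2t)cos(4t) + 3c_2e^(2t)sin(4t) + 2c_2e^(2t)cos(4t), y(t) = c_1e^(2t)sin(4t) - c_1e^(2t)cos(4t) - c_2e^(2t)sin(4t) - c_2e^(2t)cos(4t)

Coefficient matrix A = [[-18, -52], [8, 22]].
Characteristic polynomial det(A - λI) = λ^2 - 4λ + 20 = 0.
Eigenvalues λ = 2 ± 4i (complex conjugate pair).
For λ=2+4i: an eigenvector is (3,-1) - i(-2,1) = (3 + 2i, -1 - i).
A real fundamental pair from Re and Im of e^((2+4i)t)v: X_1 = e^(2t)(cos(4t)·(3,-1) + sin(4t)·(-2,1)), X_2 = e^(2t)(sin(4t)·(3,-1) - cos(4t)·(-2,1)).
General solution: c_1X_1 + c_2X_2.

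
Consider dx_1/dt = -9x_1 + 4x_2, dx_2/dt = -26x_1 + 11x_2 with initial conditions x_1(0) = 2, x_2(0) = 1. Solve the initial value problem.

Coefficient matrix A = [[-9, 4], [-26, 11]].
Characteristic polynomial det(A - λI) = λ^2 - 2λ + 5 = 0.
Eigenvalues λ = 1 ± 2i (complex conjugate pair).
For λ=1+2i: an eigenvector is (1,2) - i(-1,-3) = (1 + i, 2 + 3i).
A real fundamental pair from Re and Im of e^((1+2i)t)v: X_1 = e^(t)(cos(2t)·(1,2) + sin(2t)·(-1,-3)), X_2 = e^(t)(sin(2t)·(1,2) - cos(2t)·(-1,-3)).
General solution: C_1X_1 + C_2X_2.
Applying x_1(0)=2, x_2(0)=1 gives C_1=5, C_2=-3.

x_1(t) = -8e^(t)sin(2t) + 2e^(t)cos(2t), x_2(t) = -21e^(t)sin(2t) + e^(t)cos(2t)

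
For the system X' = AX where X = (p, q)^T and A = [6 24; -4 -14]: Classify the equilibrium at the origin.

stable node

A = [[6,24],[-4,-14]]; det(A-λI) = λ^2 + 8λ + 12.
λ = -6, -2: both negative.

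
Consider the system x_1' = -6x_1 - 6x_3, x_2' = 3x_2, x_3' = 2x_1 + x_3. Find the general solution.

x_1(t) = -3K_1e^(-2t) - 2K_2e^(-3t), x_2(t) = K_3e^(3t), x_3(t) = 2K_1e^(-2t) + K_2e^(-3t)

Coefficient matrix A = [[-6, 0, -6], [0, 3, 0], [2, 0, 1]].
det(A - λI) = 0 gives eigenvalues λ = -2, -3, 3.
For λ=-2: eigenvector (-3,0,2).
For λ=-3: eigenvector (-2,0,1).
For λ=3: eigenvector (0,1,0).
General solution: K_1e^(-2t)(-3,0,2) + K_2e^(-3t)(-2,0,1) + K_3e^(3t)(0,1,0).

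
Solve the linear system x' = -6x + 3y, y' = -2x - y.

x(t) = -C_1e^(-3t) - 3C_2e^(-4t), y(t) = -C_1e^(-3t) - 2C_2e^(-4t)

Coefficient matrix A = [[-6, 3], [-2, -1]].
Characteristic polynomial det(A - λI) = λ^2 + 7λ + 12 = 0.
Eigenvalues λ = -3, -4.
For λ=-3: (A-λI) row 1 is [-3, 3], so an eigenvector is (-1, -1).
For λ=-4: (A-λI) row 1 is [-2, 3], so an eigenvector is (-3, -2).
General solution: C_1e^(-3t)(-1,-1) + C_2e^(-4t)(-3,-2).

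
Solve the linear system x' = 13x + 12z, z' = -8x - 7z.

x(t) = -C_1e^(t) - 3C_2e^(5t), z(t) = C_1e^(t) + 2C_2e^(5t)

Coefficient matrix A = [[13, 12], [-8, -7]].
Characteristic polynomial det(A - λI) = λ^2 - 6λ + 5 = 0.
Eigenvalues λ = 1, 5.
For λ=1: (A-λI) row 1 is [12, 12], so an eigenvector is (-1, 1).
For λ=5: (A-λI) row 1 is [8, 12], so an eigenvector is (-3, 2).
General solution: C_1e^(t)(-1,1) + C_2e^(5t)(-3,2).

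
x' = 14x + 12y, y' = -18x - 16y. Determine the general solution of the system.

x(t) = -C_1e^(2t) + 2C_2e^(-4t), y(t) = C_1e^(2t) - 3C_2e^(-4t)

Coefficient matrix A = [[14, 12], [-18, -16]].
Characteristic polynomial det(A - λI) = λ^2 + 2λ - 8 = 0.
Eigenvalues λ = 2, -4.
For λ=2: (A-λI) row 1 is [12, 12], so an eigenvector is (-1, 1).
For λ=-4: (A-λI) row 1 is [18, 12], so an eigenvector is (2, -3).
General solution: C_1e^(2t)(-1,1) + C_2e^(-4t)(2,-3).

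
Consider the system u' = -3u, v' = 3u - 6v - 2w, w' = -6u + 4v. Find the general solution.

Coefficient matrix A = [[-3, 0, 0], [3, -6, -2], [-6, 4, 0]].
det(A - λI) = 0 gives eigenvalues λ = -3, -2, -4.
For λ=-3: eigenvector (1,-3,6).
For λ=-2: eigenvector (0,1,-2).
For λ=-4: eigenvector (0,1,-1).
General solution: C_1e^(-3t)(1,-3,6) + C_2e^(-2t)(0,1,-2) + C_3e^(-4t)(0,1,-1).

u(t) = C_1e^(-3t), v(t) = -3C_1e^(-3t) + C_2e^(-2t) + C_3e^(-4t), w(t) = 6C_1e^(-3t) - 2C_2e^(-2t) - C_3e^(-4t)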